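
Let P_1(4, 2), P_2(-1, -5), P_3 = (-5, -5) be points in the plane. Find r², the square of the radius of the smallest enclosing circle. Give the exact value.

32.5

Side lengths²: P_1P_2² = 74, P_1P_3² = 130, P_2P_3² = 16.
Since P_1P_3² = 130 ≥ 74 + 16 = 90, the angle opposite P_1P_3 is not acute, so the smallest enclosing circle has P_1P_3 as diameter.
Centre = midpoint of P_1P_3 = (-0.5, -1.5), r² = 130/4 = 32.5.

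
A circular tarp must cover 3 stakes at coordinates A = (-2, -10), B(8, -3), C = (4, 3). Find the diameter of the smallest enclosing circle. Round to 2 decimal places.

14.32

Side lengths²: AB² = 149, AC² = 205, BC² = 52.
Since AC² = 205 ≥ 149 + 52 = 201, the angle opposite AC is not acute, so the smallest enclosing circle has AC as diameter.
Centre = midpoint of AC = (1, -3.5), r² = 205/4 = 51.25.
Diameter = 2r = 2√(51.25) ≈ 14.32.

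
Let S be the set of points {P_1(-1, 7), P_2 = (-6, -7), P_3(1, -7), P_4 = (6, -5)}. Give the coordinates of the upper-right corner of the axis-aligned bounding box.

(6, 7)

x-range [-6, 6], y-range [-7, 7].
The upper-right corner is (6, 7).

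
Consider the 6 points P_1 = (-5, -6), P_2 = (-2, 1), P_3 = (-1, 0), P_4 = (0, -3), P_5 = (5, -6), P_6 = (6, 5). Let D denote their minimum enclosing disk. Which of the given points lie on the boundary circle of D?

P_1, P_6

The farthest pair is P_1–P_6 with squared distance 242. The circle on this segment as diameter has centre (0.5, -0.5) and r² = 242/4 = 60.5.
Check P_2: distance² to centre = 8.5 ≤ 60.5, so it lies inside.
All remaining points lie in this disk, and no smaller disk contains both endpoints, so this is the minimum enclosing circle.
The points at distance exactly r from the centre are P_1, P_6 — 2 points.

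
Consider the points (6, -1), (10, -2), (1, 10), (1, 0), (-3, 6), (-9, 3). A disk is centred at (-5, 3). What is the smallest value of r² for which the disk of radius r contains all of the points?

The required radius is the distance from (-5, 3) to the farthest point.
Squared distances: 137, 250, 85, 45, 13, 16.
Maximum is 250, attained at (10, -2).

250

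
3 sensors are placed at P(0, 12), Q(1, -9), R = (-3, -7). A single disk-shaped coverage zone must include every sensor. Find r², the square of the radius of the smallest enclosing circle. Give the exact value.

Side lengths²: PQ² = 442, PR² = 370, QR² = 20.
Since PQ² = 442 ≥ 370 + 20 = 390, the angle opposite PQ is not acute, so the smallest enclosing circle has PQ as diameter.
Centre = midpoint of PQ = (0.5, 1.5), r² = 442/4 = 110.5.

110.5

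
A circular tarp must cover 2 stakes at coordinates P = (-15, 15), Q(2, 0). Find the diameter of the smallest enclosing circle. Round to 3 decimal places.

22.672

The smallest circle enclosing two points has them as diameter endpoints.
Centre = midpoint = (-6.5, 7.5); r² = |PQ|²/4 = 514/4 = 128.5.
Diameter = 2r = 2√(128.5) ≈ 22.672.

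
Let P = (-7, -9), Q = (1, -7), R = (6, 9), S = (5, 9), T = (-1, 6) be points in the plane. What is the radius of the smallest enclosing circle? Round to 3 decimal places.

The farthest pair is P–R with squared distance 493. The circle on this segment as diameter has centre (-0.5, 0) and r² = 493/4 = 123.25.
Check Q: distance² to centre = 51.25 ≤ 123.25, so it lies inside.
All remaining points lie in this disk, and no smaller disk contains both endpoints, so this is the minimum enclosing circle.
r = √(123.25) ≈ 11.102.

11.102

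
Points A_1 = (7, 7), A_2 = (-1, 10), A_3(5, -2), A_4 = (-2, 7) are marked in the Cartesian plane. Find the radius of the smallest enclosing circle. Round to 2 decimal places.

6.71

A smallest enclosing disk is always determined by at most three of the input points on its boundary.
The farthest pair is A_2–A_3 with squared distance 180. The circle on this segment as diameter has centre (2, 4) and r² = 180/4 = 45.
Check A_1: distance² to centre = 34 ≤ 45, so it lies inside.
All remaining points lie in this disk, and no smaller disk contains both endpoints, so this is the minimum enclosing circle.
r = √45 ≈ 6.71.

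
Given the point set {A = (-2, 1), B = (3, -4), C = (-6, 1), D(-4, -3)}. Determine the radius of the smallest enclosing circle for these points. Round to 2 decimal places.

A smallest enclosing disk is always determined by at most three of the input points on its boundary.
The farthest pair is B–C with squared distance 106. The circle on this segment as diameter has centre (-1.5, -1.5) and r² = 106/4 = 26.5.
Check A: distance² to centre = 6.5 ≤ 26.5, so it lies inside.
All remaining points lie in this disk, and no smaller disk contains both endpoints, so this is the minimum enclosing circle.
r = √(26.5) ≈ 5.15.

5.15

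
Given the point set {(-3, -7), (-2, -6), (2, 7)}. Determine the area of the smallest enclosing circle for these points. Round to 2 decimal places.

Call the three points A, B, C in the order given.
Side lengths²: AB² = 2, AC² = 221, BC² = 185.
Since AC² = 221 ≥ 185 + 2 = 187, the angle opposite AC is not acute, so the smallest enclosing circle has AC as diameter.
Centre = midpoint of AC = (-0.5, 0), r² = 221/4 = 55.25.
Area = π·r² = π·55.25 ≈ 173.57.

173.57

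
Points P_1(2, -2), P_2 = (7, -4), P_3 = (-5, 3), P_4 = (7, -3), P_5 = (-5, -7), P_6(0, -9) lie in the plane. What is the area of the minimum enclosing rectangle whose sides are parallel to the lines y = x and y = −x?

152

In coordinates u = x + y, v = x − y the rectangle is axis-aligned; the map (x,y)→(u,v) scales areas by 2.
u-values: 0, 3, -2, 4, -12, -9; range = 4 − (-12) = 16.
v-values: 4, 11, -8, 10, 2, 9; range = 11 − (-8) = 19.
Area = (16 × 19) / 2 = 152.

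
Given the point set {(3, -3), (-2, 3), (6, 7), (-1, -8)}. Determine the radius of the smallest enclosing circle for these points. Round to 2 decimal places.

8.28

The minimum enclosing circle of a finite set is fixed by two of the points (as a diameter) or three (as a circumcircle).
The farthest pair is (6, 7)–(-1, -8) with squared distance 274. The circle on this segment as diameter has centre (2.5, -0.5) and r² = 274/4 = 68.5.
Check (3, -3): distance² to centre = 6.5 ≤ 68.5, so it lies inside.
All remaining points lie in this disk, and no smaller disk contains both endpoints, so this is the minimum enclosing circle.
r = √(68.5) ≈ 8.28.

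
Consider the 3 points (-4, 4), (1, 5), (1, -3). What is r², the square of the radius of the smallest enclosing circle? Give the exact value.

Call the three points A, B, C in the order given.
Side lengths²: AB² = 26, AC² = 74, BC² = 64.
Since AC² = 74 < 64 + 26 = 90, the triangle is acute, so the smallest enclosing circle is the circumcircle.
Circumcentre = (-0.8, 1), r² = 19.24.

19.24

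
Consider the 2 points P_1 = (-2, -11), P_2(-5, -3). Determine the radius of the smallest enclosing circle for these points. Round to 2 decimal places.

4.27

The smallest circle enclosing two points has them as diameter endpoints.
Centre = midpoint = (-3.5, -7); r² = |P_1P_2|²/4 = 73/4 = 18.25.
r = √(18.25) ≈ 4.27.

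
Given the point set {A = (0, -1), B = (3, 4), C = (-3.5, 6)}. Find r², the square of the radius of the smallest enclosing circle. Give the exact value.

Side lengths²: AB² = 34, AC² = 61.25, BC² = 46.25.
Since AC² = 61.25 < 46.25 + 34 = 80.25, the triangle is acute, so the smallest enclosing circle is the circumcircle.
Circumcentre = (-39/44, 129/44), r² = 15725/968.

15725/968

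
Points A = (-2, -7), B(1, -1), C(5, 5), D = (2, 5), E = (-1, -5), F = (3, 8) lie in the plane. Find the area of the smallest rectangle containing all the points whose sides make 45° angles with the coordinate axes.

100

In coordinates u = x + y, v = x − y the rectangle is axis-aligned; the map (x,y)→(u,v) scales areas by 2.
u-values: -9, 0, 10, 7, -6, 11; range = 11 − (-9) = 20.
v-values: 5, 2, 0, -3, 4, -5; range = 5 − (-5) = 10.
Area = (20 × 10) / 2 = 100.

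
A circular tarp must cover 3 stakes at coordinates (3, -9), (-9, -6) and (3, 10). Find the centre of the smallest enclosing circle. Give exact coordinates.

(-1, 0.5)

Call the three points A, B, C in the order given.
Side lengths²: AB² = 153, AC² = 361, BC² = 400.
Since BC² = 400 < 361 + 153 = 514, the triangle is acute, so the smallest enclosing circle is the circumcircle.
Circumcentre = (-1, 0.5), r² = 106.25.
Centre = (-1, 0.5).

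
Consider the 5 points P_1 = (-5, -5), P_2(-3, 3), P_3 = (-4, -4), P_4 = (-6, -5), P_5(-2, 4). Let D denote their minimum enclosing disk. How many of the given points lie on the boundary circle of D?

A smallest enclosing disk is always determined by at most three of the input points on its boundary.
The farthest pair is P_4–P_5 with squared distance 97. The circle on this segment as diameter has centre (-4, -0.5) and r² = 97/4 = 24.25.
Check P_1: distance² to centre = 21.25 ≤ 24.25, so it lies inside.
All remaining points lie in this disk, and no smaller disk contains both endpoints, so this is the minimum enclosing circle.
The points at distance exactly r from the centre are P_4, P_5 — 2 points.

2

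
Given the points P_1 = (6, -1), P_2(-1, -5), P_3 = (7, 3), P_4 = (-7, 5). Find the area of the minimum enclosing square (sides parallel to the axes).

The bounding box has width 14 and height 10.
An axis-aligned square enclosing the set must have side ≥ max(width, height).
So the minimum side is max(14, 10) = 14.
Area = 14² = 196.

196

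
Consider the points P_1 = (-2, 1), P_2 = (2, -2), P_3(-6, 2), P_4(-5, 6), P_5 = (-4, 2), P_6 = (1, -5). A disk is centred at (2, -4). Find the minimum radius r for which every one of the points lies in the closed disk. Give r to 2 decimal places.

12.21

The required radius is the distance from (2, -4) to the farthest point.
Squared distances: 41, 4, 100, 149, 72, 2.
Maximum is 149, attained at P_4.
r = √149 ≈ 12.21.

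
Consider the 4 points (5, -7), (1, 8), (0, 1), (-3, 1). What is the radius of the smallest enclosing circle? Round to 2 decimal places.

The minimum enclosing circle of a finite set is fixed by two of the points (as a diameter) or three (as a circumcircle).
The farthest pair is (5, -7)–(1, 8) with squared distance 241. The circle on this segment as diameter has centre (3, 0.5) and r² = 241/4 = 60.25.
Check (0, 1): distance² to centre = 9.25 ≤ 60.25, so it lies inside.
All remaining points lie in this disk, and no smaller disk contains both endpoints, so this is the minimum enclosing circle.
r = √(60.25) ≈ 7.76.

7.76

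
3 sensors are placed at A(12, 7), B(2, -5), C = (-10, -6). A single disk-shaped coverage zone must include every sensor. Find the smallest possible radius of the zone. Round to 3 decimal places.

12.777

Side lengths²: AB² = 244, AC² = 653, BC² = 145.
Since AC² = 653 ≥ 244 + 145 = 389, the angle opposite AC is not acute, so the smallest enclosing circle has AC as diameter.
Centre = midpoint of AC = (1, 0.5), r² = 653/4 = 163.25.
r = √(163.25) ≈ 12.777.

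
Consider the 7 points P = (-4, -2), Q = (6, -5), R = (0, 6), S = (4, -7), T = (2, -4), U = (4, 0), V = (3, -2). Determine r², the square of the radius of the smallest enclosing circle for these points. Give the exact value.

A smallest enclosing disk is always determined by at most three of the input points on its boundary.
The farthest pair is R–S with squared distance 185. The circle on this segment as diameter has centre (2, -0.5) and r² = 185/4 = 46.25.
Check P: distance² to centre = 38.25 ≤ 46.25, so it lies inside.
All remaining points lie in this disk, and no smaller disk contains both endpoints, so this is the minimum enclosing circle.

46.25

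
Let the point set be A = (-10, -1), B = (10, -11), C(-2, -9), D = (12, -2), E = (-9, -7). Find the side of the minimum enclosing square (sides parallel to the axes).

22

The bounding box has width 22 and height 10.
An axis-aligned square enclosing the set must have side ≥ max(width, height).
So the minimum side is max(22, 10) = 22.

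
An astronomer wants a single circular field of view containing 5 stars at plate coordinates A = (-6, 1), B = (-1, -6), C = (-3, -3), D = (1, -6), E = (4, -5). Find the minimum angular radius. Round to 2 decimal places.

5.83

The farthest pair is A–E with squared distance 136. The circle on this segment as diameter has centre (-1, -2) and r² = 136/4 = 34.
Check B: distance² to centre = 16 ≤ 34, so it lies inside.
All remaining points lie in this disk, and no smaller disk contains both endpoints, so this is the minimum enclosing circle.
r = √34 ≈ 5.83.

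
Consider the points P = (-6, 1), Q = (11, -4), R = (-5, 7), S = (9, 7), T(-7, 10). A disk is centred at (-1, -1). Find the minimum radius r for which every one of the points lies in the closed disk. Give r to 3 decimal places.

The required radius is the distance from (-1, -1) to the farthest point.
Squared distances: 29, 153, 80, 164, 157.
Maximum is 164, attained at S.
r = √164 ≈ 12.806.

12.806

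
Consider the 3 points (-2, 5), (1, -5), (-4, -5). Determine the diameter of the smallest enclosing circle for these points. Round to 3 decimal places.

Call the three points A, B, C in the order given.
Side lengths²: AB² = 109, AC² = 104, BC² = 25.
Since AB² = 109 < 104 + 25 = 129, the triangle is acute, so the smallest enclosing circle is the circumcircle.
Circumcentre = (-1.5, -0.3), r² = 28.34.
Diameter = 2r = 2√(28.34) ≈ 10.647.

10.647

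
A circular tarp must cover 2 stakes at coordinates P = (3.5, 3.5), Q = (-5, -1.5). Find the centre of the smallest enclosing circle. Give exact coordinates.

The smallest circle enclosing two points has them as diameter endpoints.
Centre = midpoint = (-0.75, 1); r² = |PQ|²/4 = 97.25/4 = 24.3125.
Centre = (-0.75, 1).

(-0.75, 1)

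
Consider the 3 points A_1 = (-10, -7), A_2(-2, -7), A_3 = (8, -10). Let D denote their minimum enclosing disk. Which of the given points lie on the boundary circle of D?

A_1, A_3

Side lengths²: A_1A_2² = 64, A_1A_3² = 333, A_2A_3² = 109.
Since A_1A_3² = 333 ≥ 109 + 64 = 173, the angle opposite A_1A_3 is not acute, so the smallest enclosing circle has A_1A_3 as diameter.
Centre = midpoint of A_1A_3 = (-1, -8.5), r² = 333/4 = 83.25.
The points at distance exactly r from the centre are A_1, A_3 — 2 points.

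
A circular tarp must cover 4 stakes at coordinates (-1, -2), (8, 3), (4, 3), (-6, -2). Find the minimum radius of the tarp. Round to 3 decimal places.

The minimum enclosing circle of a finite set is fixed by two of the points (as a diameter) or three (as a circumcircle).
The farthest pair is (8, 3)–(-6, -2) with squared distance 221. The circle on this segment as diameter has centre (1, 0.5) and r² = 221/4 = 55.25.
Check (-1, -2): distance² to centre = 10.25 ≤ 55.25, so it lies inside.
All remaining points lie in this disk, and no smaller disk contains both endpoints, so this is the minimum enclosing circle.
r = √(55.25) ≈ 7.433.

7.433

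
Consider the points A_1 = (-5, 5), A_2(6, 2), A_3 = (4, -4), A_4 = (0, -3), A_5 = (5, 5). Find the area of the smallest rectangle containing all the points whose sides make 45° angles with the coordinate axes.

In coordinates u = x + y, v = x − y the rectangle is axis-aligned; the map (x,y)→(u,v) scales areas by 2.
u-values: 0, 8, 0, -3, 10; range = 10 − (-3) = 13.
v-values: -10, 4, 8, 3, 0; range = 8 − (-10) = 18.
Area = (13 × 18) / 2 = 117.

117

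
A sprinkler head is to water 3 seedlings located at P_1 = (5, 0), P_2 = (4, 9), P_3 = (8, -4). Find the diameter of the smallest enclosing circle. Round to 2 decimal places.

13.60

Side lengths²: P_1P_2² = 82, P_1P_3² = 25, P_2P_3² = 185.
Since P_2P_3² = 185 ≥ 82 + 25 = 107, the angle opposite P_2P_3 is not acute, so the smallest enclosing circle has P_2P_3 as diameter.
Centre = midpoint of P_2P_3 = (6, 2.5), r² = 185/4 = 46.25.
Diameter = 2r = 2√(46.25) ≈ 13.60.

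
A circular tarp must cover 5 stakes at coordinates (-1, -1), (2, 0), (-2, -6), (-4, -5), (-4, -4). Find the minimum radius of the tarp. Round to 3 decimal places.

The minimum enclosing circle of a finite set is fixed by two of the points (as a diameter) or three (as a circumcircle).
The farthest pair is (2, 0)–(-4, -5) with squared distance 61. The circle on this segment as diameter has centre (-1, -2.5) and r² = 61/4 = 15.25.
Check (-1, -1): distance² to centre = 2.25 ≤ 15.25, so it lies inside.
All remaining points lie in this disk, and no smaller disk contains both endpoints, so this is the minimum enclosing circle.
r = √(15.25) ≈ 3.905.

3.905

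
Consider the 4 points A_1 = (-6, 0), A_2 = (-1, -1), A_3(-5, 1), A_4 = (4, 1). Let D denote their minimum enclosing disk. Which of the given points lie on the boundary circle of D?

A smallest enclosing disk is always determined by at most three of the input points on its boundary.
The farthest pair is A_1–A_4 with squared distance 101. The circle on this segment as diameter has centre (-1, 0.5) and r² = 101/4 = 25.25.
Check A_2: distance² to centre = 2.25 ≤ 25.25, so it lies inside.
All remaining points lie in this disk, and no smaller disk contains both endpoints, so this is the minimum enclosing circle.
The points at distance exactly r from the centre are A_1, A_4 — 2 points.

A_1, A_4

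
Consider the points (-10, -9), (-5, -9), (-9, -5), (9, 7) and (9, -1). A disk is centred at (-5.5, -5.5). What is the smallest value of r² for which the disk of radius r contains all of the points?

366.5

The required radius is the distance from (-5.5, -5.5) to the farthest point.
Squared distances: 32.5, 12.5, 12.5, 366.5, 230.5.
Maximum is 366.5, attained at (9, 7).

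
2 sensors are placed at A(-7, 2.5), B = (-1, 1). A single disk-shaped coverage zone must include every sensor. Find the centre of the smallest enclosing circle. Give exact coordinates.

(-4, 1.75)

The smallest circle enclosing two points has them as diameter endpoints.
Centre = midpoint = (-4, 1.75); r² = |AB|²/4 = 38.25/4 = 9.5625.
Centre = (-4, 1.75).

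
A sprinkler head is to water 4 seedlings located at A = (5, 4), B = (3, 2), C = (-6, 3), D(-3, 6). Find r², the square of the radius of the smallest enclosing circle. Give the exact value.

30.5

The farthest pair is A–C with squared distance 122. The circle on this segment as diameter has centre (-0.5, 3.5) and r² = 122/4 = 30.5.
Check B: distance² to centre = 14.5 ≤ 30.5, so it lies inside.
All remaining points lie in this disk, and no smaller disk contains both endpoints, so this is the minimum enclosing circle.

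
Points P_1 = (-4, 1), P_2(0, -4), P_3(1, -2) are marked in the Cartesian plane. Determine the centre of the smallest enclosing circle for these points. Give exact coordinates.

(-2, -1.5)

Side lengths²: P_1P_2² = 41, P_1P_3² = 34, P_2P_3² = 5.
Since P_1P_2² = 41 ≥ 34 + 5 = 39, the angle opposite P_1P_2 is not acute, so the smallest enclosing circle has P_1P_2 as diameter.
Centre = midpoint of P_1P_2 = (-2, -1.5), r² = 41/4 = 10.25.
Centre = (-2, -1.5).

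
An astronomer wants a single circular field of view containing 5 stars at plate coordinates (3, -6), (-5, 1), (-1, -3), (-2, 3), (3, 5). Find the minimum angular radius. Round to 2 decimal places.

5.94

The minimum enclosing circle is determined by three boundary points: (3, -6), (-5, 1), (3, 5).
Their circumcentre is (0.75, -0.5) with r² = 35.3125.
The farthest remaining point (-2, 3) is at distance² 19.8125 ≤ 35.3125.
r = √(35.3125) ≈ 5.94.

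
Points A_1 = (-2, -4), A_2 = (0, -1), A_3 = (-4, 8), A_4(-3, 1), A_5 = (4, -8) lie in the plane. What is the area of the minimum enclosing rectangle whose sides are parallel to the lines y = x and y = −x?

120

In coordinates u = x + y, v = x − y the rectangle is axis-aligned; the map (x,y)→(u,v) scales areas by 2.
u-values: -6, -1, 4, -2, -4; range = 4 − (-6) = 10.
v-values: 2, 1, -12, -4, 12; range = 12 − (-12) = 24.
Area = (10 × 24) / 2 = 120.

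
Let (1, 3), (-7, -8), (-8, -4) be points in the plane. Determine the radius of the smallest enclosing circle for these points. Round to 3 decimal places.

6.801

Call the three points A, B, C in the order given.
Side lengths²: AB² = 185, AC² = 130, BC² = 17.
Since AB² = 185 ≥ 130 + 17 = 147, the angle opposite AB is not acute, so the smallest enclosing circle has AB as diameter.
Centre = midpoint of AB = (-3, -2.5), r² = 185/4 = 46.25.
r = √(46.25) ≈ 6.801.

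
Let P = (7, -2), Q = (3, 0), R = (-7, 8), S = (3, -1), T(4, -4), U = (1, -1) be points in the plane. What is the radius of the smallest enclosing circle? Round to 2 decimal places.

The farthest pair is P–R with squared distance 296. The circle on this segment as diameter has centre (0, 3) and r² = 296/4 = 74.
Check Q: distance² to centre = 18 ≤ 74, so it lies inside.
All remaining points lie in this disk, and no smaller disk contains both endpoints, so this is the minimum enclosing circle.
r = √74 ≈ 8.60.

8.60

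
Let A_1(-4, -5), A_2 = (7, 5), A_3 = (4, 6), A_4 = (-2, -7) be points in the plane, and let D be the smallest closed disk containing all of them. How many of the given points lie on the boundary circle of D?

3

The minimum enclosing circle of a finite set is fixed by two of the points (as a diameter) or three (as a circumcircle).
The minimum enclosing circle is determined by three boundary points: A_1, A_2, A_4.
Their circumcentre is (31/14, -11/14) with r² = 5525/98.
The farthest remaining point A_3 is at distance² 4825/98 ≤ 5525/98.
The points at distance exactly r from the centre are A_1, A_2, A_4 — 3 points.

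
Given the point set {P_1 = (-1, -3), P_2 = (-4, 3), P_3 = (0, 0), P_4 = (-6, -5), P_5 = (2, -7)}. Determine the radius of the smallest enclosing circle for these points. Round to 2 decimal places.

The farthest pair is P_2–P_5 with squared distance 136. The circle on this segment as diameter has centre (-1, -2) and r² = 136/4 = 34.
Check P_1: distance² to centre = 1 ≤ 34, so it lies inside.
All remaining points lie in this disk, and no smaller disk contains both endpoints, so this is the minimum enclosing circle.
r = √34 ≈ 5.83.

5.83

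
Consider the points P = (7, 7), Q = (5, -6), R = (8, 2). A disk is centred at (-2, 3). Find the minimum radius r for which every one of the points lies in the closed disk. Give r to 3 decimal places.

The required radius is the distance from (-2, 3) to the farthest point.
Squared distances: 97, 130, 101.
Maximum is 130, attained at Q.
r = √130 ≈ 11.402.

11.402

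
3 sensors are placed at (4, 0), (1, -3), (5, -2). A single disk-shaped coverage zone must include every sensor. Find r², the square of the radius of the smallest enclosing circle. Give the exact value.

Call the three points A, B, C in the order given.
Side lengths²: AB² = 18, AC² = 5, BC² = 17.
Since AB² = 18 < 17 + 5 = 22, the triangle is acute, so the smallest enclosing circle is the circumcircle.
Circumcentre = (17/6, -11/6), r² = 85/18.

85/18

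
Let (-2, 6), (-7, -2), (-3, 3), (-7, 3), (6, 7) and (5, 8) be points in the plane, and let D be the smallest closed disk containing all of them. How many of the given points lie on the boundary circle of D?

2

The minimum enclosing circle of a finite set is fixed by two of the points (as a diameter) or three (as a circumcircle).
The farthest pair is (-7, -2)–(6, 7) with squared distance 250. The circle on this segment as diameter has centre (-0.5, 2.5) and r² = 250/4 = 62.5.
Check (-2, 6): distance² to centre = 14.5 ≤ 62.5, so it lies inside.
All remaining points lie in this disk, and no smaller disk contains both endpoints, so this is the minimum enclosing circle.
The points at distance exactly r from the centre are (-7, -2), (6, 7) — 2 points.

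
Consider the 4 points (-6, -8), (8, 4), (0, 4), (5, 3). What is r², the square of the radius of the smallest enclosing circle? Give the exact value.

85

The farthest pair is (-6, -8)–(8, 4) with squared distance 340. The circle on this segment as diameter has centre (1, -2) and r² = 340/4 = 85.
Check (0, 4): distance² to centre = 37 ≤ 85, so it lies inside.
All remaining points lie in this disk, and no smaller disk contains both endpoints, so this is the minimum enclosing circle.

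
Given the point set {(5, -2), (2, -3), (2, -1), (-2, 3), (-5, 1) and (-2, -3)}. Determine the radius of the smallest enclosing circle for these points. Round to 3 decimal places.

5.220

The farthest pair is (5, -2)–(-5, 1) with squared distance 109. The circle on this segment as diameter has centre (0, -0.5) and r² = 109/4 = 27.25.
Check (2, -3): distance² to centre = 10.25 ≤ 27.25, so it lies inside.
All remaining points lie in this disk, and no smaller disk contains both endpoints, so this is the minimum enclosing circle.
r = √(27.25) ≈ 5.220.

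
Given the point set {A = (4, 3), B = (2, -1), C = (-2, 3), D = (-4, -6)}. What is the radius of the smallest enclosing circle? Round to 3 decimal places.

The farthest pair is A–D with squared distance 145. The circle on this segment as diameter has centre (0, -1.5) and r² = 145/4 = 36.25.
Check B: distance² to centre = 4.25 ≤ 36.25, so it lies inside.
All remaining points lie in this disk, and no smaller disk contains both endpoints, so this is the minimum enclosing circle.
r = √(36.25) ≈ 6.021.

6.021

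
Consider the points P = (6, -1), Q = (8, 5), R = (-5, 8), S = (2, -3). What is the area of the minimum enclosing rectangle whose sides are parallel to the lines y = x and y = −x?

140

In coordinates u = x + y, v = x − y the rectangle is axis-aligned; the map (x,y)→(u,v) scales areas by 2.
u-values: 5, 13, 3, -1; range = 13 − (-1) = 14.
v-values: 7, 3, -13, 5; range = 7 − (-13) = 20.
Area = (14 × 20) / 2 = 140.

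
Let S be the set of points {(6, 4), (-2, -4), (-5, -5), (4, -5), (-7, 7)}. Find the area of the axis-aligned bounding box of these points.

x ranges over [-7, 6], width 13.
y ranges over [-5, 7], height 12.
Area = 13 × 12 = 156.

156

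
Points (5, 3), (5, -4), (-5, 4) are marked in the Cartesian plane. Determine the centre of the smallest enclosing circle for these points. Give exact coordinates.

Call the three points A, B, C in the order given.
Side lengths²: AB² = 49, AC² = 101, BC² = 164.
Since BC² = 164 ≥ 101 + 49 = 150, the angle opposite BC is not acute, so the smallest enclosing circle has BC as diameter.
Centre = midpoint of BC = (0, 0), r² = 164/4 = 41.
Centre = (0, 0).

(0, 0)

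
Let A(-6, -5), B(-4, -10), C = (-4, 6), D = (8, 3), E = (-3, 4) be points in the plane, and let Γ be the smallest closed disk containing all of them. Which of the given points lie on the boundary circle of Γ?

The minimum enclosing circle is determined by three boundary points: B, C, D.
Their circumcentre is (0.375, -2) with r² = 83.140625.
The farthest remaining point A is at distance² 49.640625 ≤ 83.140625.
The points at distance exactly r from the centre are B, C, D — 3 points.

B, C, D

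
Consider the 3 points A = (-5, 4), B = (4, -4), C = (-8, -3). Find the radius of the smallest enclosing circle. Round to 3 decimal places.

Side lengths²: AB² = 145, AC² = 58, BC² = 145.
Since BC² = 145 < 145 + 58 = 203, the triangle is acute, so the smallest enclosing circle is the circumcircle.
Circumcentre = (-11/6, -1.5), r² = 725/18.
r = √(725/18) ≈ 6.346.

6.346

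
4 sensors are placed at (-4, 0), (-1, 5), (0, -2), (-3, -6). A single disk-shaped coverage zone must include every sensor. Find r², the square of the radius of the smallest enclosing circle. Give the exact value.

31.25

The farthest pair is (-1, 5)–(-3, -6) with squared distance 125. The circle on this segment as diameter has centre (-2, -0.5) and r² = 125/4 = 31.25.
Check (-4, 0): distance² to centre = 4.25 ≤ 31.25, so it lies inside.
All remaining points lie in this disk, and no smaller disk contains both endpoints, so this is the minimum enclosing circle.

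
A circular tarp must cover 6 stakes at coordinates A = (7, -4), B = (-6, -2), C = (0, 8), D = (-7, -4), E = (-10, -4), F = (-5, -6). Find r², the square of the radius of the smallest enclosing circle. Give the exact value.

11773/144

The minimum enclosing circle is determined by three boundary points: A, C, E.
Their circumcentre is (-1.5, -11/12) with r² = 11773/144.
The farthest remaining point D is at distance² 5725/144 ≤ 11773/144.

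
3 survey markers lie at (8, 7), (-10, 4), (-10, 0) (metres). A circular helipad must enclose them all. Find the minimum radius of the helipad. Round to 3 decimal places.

Call the three points A, B, C in the order given.
Side lengths²: AB² = 333, AC² = 373, BC² = 16.
Since AC² = 373 ≥ 333 + 16 = 349, the angle opposite AC is not acute, so the smallest enclosing circle has AC as diameter.
Centre = midpoint of AC = (-1, 3.5), r² = 373/4 = 93.25.
r = √(93.25) ≈ 9.657.

9.657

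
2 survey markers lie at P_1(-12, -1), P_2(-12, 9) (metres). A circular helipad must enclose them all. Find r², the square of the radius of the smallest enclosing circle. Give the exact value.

The smallest circle enclosing two points has them as diameter endpoints.
Centre = midpoint = (-12, 4); r² = |P_1P_2|²/4 = 100/4 = 25.

25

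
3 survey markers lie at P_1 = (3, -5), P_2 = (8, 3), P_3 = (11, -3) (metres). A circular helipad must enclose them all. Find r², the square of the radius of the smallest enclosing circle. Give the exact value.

7565/324

Side lengths²: P_1P_2² = 89, P_1P_3² = 68, P_2P_3² = 45.
Since P_1P_2² = 89 < 68 + 45 = 113, the triangle is acute, so the smallest enclosing circle is the circumcircle.
Circumcentre = (115/18, -14/9), r² = 7565/324.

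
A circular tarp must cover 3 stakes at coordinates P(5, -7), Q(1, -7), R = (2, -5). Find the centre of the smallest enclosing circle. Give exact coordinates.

(3, -6.75)

Side lengths²: PQ² = 16, PR² = 13, QR² = 5.
Since PQ² = 16 < 13 + 5 = 18, the triangle is acute, so the smallest enclosing circle is the circumcircle.
Circumcentre = (3, -6.75), r² = 4.0625.
Centre = (3, -6.75).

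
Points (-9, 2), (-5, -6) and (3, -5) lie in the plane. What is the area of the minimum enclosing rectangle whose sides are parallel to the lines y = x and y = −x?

In coordinates u = x + y, v = x − y the rectangle is axis-aligned; the map (x,y)→(u,v) scales areas by 2.
u-values: -7, -11, -2; range = -2 − (-11) = 9.
v-values: -11, 1, 8; range = 8 − (-11) = 19.
Area = (9 × 19) / 2 = 85.5.

85.5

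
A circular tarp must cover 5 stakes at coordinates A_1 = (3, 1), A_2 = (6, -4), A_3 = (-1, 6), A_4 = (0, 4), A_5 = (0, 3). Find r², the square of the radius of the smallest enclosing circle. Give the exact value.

By Welzl's lemma the MEC is supported by two points (diametrically opposite) or three points (on a circumcircle).
The farthest pair is A_2–A_3 with squared distance 149. The circle on this segment as diameter has centre (2.5, 1) and r² = 149/4 = 37.25.
Check A_1: distance² to centre = 0.25 ≤ 37.25, so it lies inside.
All remaining points lie in this disk, and no smaller disk contains both endpoints, so this is the minimum enclosing circle.

37.25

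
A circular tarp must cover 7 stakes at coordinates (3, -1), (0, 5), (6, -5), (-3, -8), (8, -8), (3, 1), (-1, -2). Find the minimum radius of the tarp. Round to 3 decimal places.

A smallest enclosing disk is always determined by at most three of the input points on its boundary.
The minimum enclosing circle is determined by three boundary points: (0, 5), (-3, -8), (8, -8).
Their circumcentre is (2.5, -63/26) with r² = 20737/338.
The farthest remaining point (6, -5) is at distance² 6385/338 ≤ 20737/338.
r = √(20737/338) ≈ 7.833.

7.833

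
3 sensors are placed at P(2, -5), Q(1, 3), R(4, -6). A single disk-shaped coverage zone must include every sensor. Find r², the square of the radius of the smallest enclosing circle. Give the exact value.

Side lengths²: PQ² = 65, PR² = 5, QR² = 90.
Since QR² = 90 ≥ 65 + 5 = 70, the angle opposite QR is not acute, so the smallest enclosing circle has QR as diameter.
Centre = midpoint of QR = (2.5, -1.5), r² = 90/4 = 22.5.

22.5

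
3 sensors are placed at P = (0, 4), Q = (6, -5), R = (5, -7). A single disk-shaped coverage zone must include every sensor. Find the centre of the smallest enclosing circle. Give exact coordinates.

Side lengths²: PQ² = 117, PR² = 146, QR² = 5.
Since PR² = 146 ≥ 117 + 5 = 122, the angle opposite PR is not acute, so the smallest enclosing circle has PR as diameter.
Centre = midpoint of PR = (2.5, -1.5), r² = 146/4 = 36.5.
Centre = (2.5, -1.5).

(2.5, -1.5)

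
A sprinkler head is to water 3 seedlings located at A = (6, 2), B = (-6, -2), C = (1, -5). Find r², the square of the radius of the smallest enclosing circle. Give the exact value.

Side lengths²: AB² = 160, AC² = 74, BC² = 58.
Since AB² = 160 ≥ 74 + 58 = 132, the angle opposite AB is not acute, so the smallest enclosing circle has AB as diameter.
Centre = midpoint of AB = (0, 0), r² = 160/4 = 40.

40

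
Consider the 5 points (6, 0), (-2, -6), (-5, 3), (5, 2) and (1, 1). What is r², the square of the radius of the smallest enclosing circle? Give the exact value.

The minimum enclosing circle is determined by three boundary points: (6, 0), (-2, -6), (-5, 3).
Their circumcentre is (0, -1/3) with r² = 325/9.
The farthest remaining point (5, 2) is at distance² 274/9 ≤ 325/9.

325/9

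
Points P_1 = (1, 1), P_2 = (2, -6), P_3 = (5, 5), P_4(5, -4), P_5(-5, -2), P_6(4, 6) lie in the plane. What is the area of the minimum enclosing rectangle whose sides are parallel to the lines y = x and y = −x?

102

In coordinates u = x + y, v = x − y the rectangle is axis-aligned; the map (x,y)→(u,v) scales areas by 2.
u-values: 2, -4, 10, 1, -7, 10; range = 10 − (-7) = 17.
v-values: 0, 8, 0, 9, -3, -2; range = 9 − (-3) = 12.
Area = (17 × 12) / 2 = 102.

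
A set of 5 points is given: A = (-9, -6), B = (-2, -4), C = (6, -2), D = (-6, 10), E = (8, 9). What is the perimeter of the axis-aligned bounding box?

Width = max x − min x = 8 − (-9) = 17.
Height = max y − min y = 10 − (-6) = 16.
Perimeter = 2(17 + 16) = 66.

66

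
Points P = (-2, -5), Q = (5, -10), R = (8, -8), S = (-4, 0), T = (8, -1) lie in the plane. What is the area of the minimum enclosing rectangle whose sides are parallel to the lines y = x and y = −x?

140

In coordinates u = x + y, v = x − y the rectangle is axis-aligned; the map (x,y)→(u,v) scales areas by 2.
u-values: -7, -5, 0, -4, 7; range = 7 − (-7) = 14.
v-values: 3, 15, 16, -4, 9; range = 16 − (-4) = 20.
Area = (14 × 20) / 2 = 140.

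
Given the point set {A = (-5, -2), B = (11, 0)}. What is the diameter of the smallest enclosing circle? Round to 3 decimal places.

16.125

The smallest circle enclosing two points has them as diameter endpoints.
Centre = midpoint = (3, -1); r² = |AB|²/4 = 260/4 = 65.
Diameter = 2r = 2√65 ≈ 16.125.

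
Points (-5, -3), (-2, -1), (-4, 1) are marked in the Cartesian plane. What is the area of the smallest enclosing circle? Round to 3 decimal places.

13.886

Call the three points A, B, C in the order given.
Side lengths²: AB² = 13, AC² = 17, BC² = 8.
Since AC² = 17 < 13 + 8 = 21, the triangle is acute, so the smallest enclosing circle is the circumcircle.
Circumcentre = (-4.1, -1.1), r² = 4.42.
Area = π·r² = π·4.42 ≈ 13.886.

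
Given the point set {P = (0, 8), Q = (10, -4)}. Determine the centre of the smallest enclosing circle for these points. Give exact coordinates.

The smallest circle enclosing two points has them as diameter endpoints.
Centre = midpoint = (5, 2); r² = |PQ|²/4 = 244/4 = 61.
Centre = (5, 2).

(5, 2)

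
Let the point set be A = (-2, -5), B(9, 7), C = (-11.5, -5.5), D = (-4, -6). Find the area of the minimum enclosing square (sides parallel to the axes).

The bounding box has width 20.5 and height 13.
An axis-aligned square enclosing the set must have side ≥ max(width, height).
So the minimum side is max(20.5, 13) = 20.5.
Area = 20.5² = 420.25.

420.25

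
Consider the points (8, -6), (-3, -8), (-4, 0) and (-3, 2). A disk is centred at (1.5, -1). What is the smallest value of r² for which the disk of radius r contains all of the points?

The required radius is the distance from (1.5, -1) to the farthest point.
Squared distances: 67.25, 69.25, 31.25, 29.25.
Maximum is 69.25, attained at (-3, -8).

69.25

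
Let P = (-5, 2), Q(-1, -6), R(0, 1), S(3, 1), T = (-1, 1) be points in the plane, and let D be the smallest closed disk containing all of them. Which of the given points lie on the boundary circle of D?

P, Q, S

The minimum enclosing circle of a finite set is fixed by two of the points (as a diameter) or three (as a circumcircle).
The minimum enclosing circle is determined by three boundary points: P, Q, S.
Their circumcentre is (-4/3, -7/6) with r² = 845/36.
The farthest remaining point R is at distance² 233/36 ≤ 845/36.
The points at distance exactly r from the centre are P, Q, S — 3 points.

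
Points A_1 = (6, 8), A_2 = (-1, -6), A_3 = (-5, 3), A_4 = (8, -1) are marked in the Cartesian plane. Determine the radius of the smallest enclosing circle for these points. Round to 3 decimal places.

By Welzl's lemma the MEC is supported by two points (diametrically opposite) or three points (on a circumcircle).
The farthest pair is A_1–A_2 with squared distance 245. The circle on this segment as diameter has centre (2.5, 1) and r² = 245/4 = 61.25.
Check A_3: distance² to centre = 60.25 ≤ 61.25, so it lies inside.
All remaining points lie in this disk, and no smaller disk contains both endpoints, so this is the minimum enclosing circle.
r = √(61.25) ≈ 7.826.

7.826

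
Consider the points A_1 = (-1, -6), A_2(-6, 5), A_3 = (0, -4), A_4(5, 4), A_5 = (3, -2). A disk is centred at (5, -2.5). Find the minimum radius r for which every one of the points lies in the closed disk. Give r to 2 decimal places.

13.31

The required radius is the distance from (5, -2.5) to the farthest point.
Squared distances: 48.25, 177.25, 27.25, 42.25, 4.25.
Maximum is 177.25, attained at A_2.
r = √(177.25) ≈ 13.31.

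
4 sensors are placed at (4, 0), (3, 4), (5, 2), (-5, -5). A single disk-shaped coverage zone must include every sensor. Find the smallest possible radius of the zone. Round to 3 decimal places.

By Welzl's lemma the MEC is supported by two points (diametrically opposite) or three points (on a circumcircle).
The minimum enclosing circle is determined by three boundary points: (3, 4), (5, 2), (-5, -5).
Their circumcentre is (-7/34, -41/34) with r² = 21605/578.
The farthest remaining point (4, 0) is at distance² 11065/578 ≤ 21605/578.
r = √(21605/578) ≈ 6.114.

6.114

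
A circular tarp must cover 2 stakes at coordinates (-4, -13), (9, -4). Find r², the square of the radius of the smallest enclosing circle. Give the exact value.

The smallest circle enclosing two points has them as diameter endpoints.
Centre = midpoint = (2.5, -8.5); r² = |(-4, -13)−(9, -4)|²/4 = 250/4 = 62.5.

62.5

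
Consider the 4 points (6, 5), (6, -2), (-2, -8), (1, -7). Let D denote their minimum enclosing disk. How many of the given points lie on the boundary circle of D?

By Welzl's lemma the MEC is supported by two points (diametrically opposite) or three points (on a circumcircle).
The farthest pair is (6, 5)–(-2, -8) with squared distance 233. The circle on this segment as diameter has centre (2, -1.5) and r² = 233/4 = 58.25.
Check (6, -2): distance² to centre = 16.25 ≤ 58.25, so it lies inside.
All remaining points lie in this disk, and no smaller disk contains both endpoints, so this is the minimum enclosing circle.
The points at distance exactly r from the centre are (6, 5), (-2, -8) — 2 points.

2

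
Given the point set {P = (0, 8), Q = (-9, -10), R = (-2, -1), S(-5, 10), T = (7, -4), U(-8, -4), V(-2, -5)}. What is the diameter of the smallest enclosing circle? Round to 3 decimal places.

By Welzl's lemma the MEC is supported by two points (diametrically opposite) or three points (on a circumcircle).
The minimum enclosing circle is determined by three boundary points: Q, S, T.
Their circumcentre is (-124/37, -27/37) with r² = 161330/1369.
The farthest remaining point P is at distance² 119705/1369 ≤ 161330/1369.
Diameter = 2r = 2√(161330/1369) ≈ 21.711.

21.711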